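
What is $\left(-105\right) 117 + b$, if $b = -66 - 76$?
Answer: $-12427$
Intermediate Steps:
$b = -142$
$\left(-105\right) 117 + b = \left(-105\right) 117 - 142 = -12285 - 142 = -12427$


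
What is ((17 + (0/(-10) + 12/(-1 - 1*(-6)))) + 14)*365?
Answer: 12191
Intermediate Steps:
((17 + (0/(-10) + 12/(-1 - 1*(-6)))) + 14)*365 = ((17 + (0*(-⅒) + 12/(-1 + 6))) + 14)*365 = ((17 + (0 + 12/5)) + 14)*365 = ((17 + 12/5) + 14)*365 = (97/5 + 14)*365 = (167/5)*365 = 12191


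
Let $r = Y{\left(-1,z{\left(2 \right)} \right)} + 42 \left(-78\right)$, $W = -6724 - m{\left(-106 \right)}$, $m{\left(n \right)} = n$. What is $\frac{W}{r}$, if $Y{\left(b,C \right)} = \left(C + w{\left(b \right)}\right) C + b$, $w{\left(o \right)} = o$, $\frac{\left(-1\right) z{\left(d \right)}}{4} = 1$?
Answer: $\frac{6618}{3257} \approx 2.0319$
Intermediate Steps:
$z{\left(d \right)} = -4$ ($z{\left(d \right)} = \left(-4\right) 1 = -4$)
$Y{\left(b,C \right)} = b + C \left(C + b\right)$ ($Y{\left(b,C \right)} = \left(C + b\right) C + b = C \left(C + b\right) + b = b + C \left(C + b\right)$)
$W = -6618$ ($W = -6724 - -106 = -6724 + 106 = -6618$)
$r = -3257$ ($r = \left(-1 + \left(-4\right)^{2} - -4\right) + 42 \left(-78\right) = \left(-1 + 16 + 4\right) - 3276 = 19 - 3276 = -3257$)
$\frac{W}{r} = - \frac{6618}{-3257} = \left(-6618\right) \left(- \frac{1}{3257}\right) = \frac{6618}{3257}$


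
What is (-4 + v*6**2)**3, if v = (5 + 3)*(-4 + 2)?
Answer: -195112000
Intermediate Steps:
v = -16 (v = 8*(-2) = -16)
(-4 + v*6**2)**3 = (-4 - 16*6**2)**3 = (-4 - 16*36)**3 = (-4 - 576)**3 = (-580)**3 = -195112000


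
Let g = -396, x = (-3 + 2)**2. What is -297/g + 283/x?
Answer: 1135/4 ≈ 283.75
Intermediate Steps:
x = 1 (x = (-1)**2 = 1)
-297/g + 283/x = -297/(-396) + 283/1 = -297*(-1/396) + 283*1 = 3/4 + 283 = 1135/4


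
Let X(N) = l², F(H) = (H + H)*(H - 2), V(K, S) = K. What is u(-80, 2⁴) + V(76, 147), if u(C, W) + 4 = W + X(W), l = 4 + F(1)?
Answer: 92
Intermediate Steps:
F(H) = 2*H*(-2 + H) (F(H) = (2*H)*(-2 + H) = 2*H*(-2 + H))
l = 2 (l = 4 + 2*1*(-2 + 1) = 4 + 2*1*(-1) = 4 - 2 = 2)
X(N) = 4 (X(N) = 2² = 4)
u(C, W) = W (u(C, W) = -4 + (W + 4) = -4 + (4 + W) = W)
u(-80, 2⁴) + V(76, 147) = 2⁴ + 76 = 16 + 76 = 92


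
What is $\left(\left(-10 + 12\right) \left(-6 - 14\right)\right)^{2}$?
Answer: $1600$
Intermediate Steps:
$\left(\left(-10 + 12\right) \left(-6 - 14\right)\right)^{2} = \left(2 \left(-20\right)\right)^{2} = \left(-40\right)^{2} = 1600$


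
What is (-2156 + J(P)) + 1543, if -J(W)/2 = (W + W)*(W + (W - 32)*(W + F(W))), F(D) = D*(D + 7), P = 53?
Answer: -14405165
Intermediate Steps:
F(D) = D*(7 + D)
J(W) = -4*W*(W + (-32 + W)*(W + W*(7 + W))) (J(W) = -2*(W + W)*(W + (W - 32)*(W + W*(7 + W))) = -2*2*W*(W + (-32 + W)*(W + W*(7 + W))) = -4*W*(W + (-32 + W)*(W + W*(7 + W))))
(-2156 + J(P)) + 1543 = (-2156 + 4*53²*(255 - 1*53² + 24*53)) + 1543 = (-2156 + 4*2809*(255 - 1*2809 + 1272)) + 1543 = (-2156 + 4*2809*(255 - 2809 + 1272)) + 1543 = (-2156 + 4*2809*(-1282)) + 1543 = (-2156 - 14404552) + 1543 = -14406708 + 1543 = -14405165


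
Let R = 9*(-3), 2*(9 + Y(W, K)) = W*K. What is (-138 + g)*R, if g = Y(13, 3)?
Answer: 6885/2 ≈ 3442.5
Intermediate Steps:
Y(W, K) = -9 + K*W/2 (Y(W, K) = -9 + (W*K)/2 = -9 + (K*W)/2 = -9 + K*W/2)
R = -27
g = 21/2 (g = -9 + (½)*3*13 = -9 + 39/2 = 21/2 ≈ 10.500)
(-138 + g)*R = (-138 + 21/2)*(-27) = -255/2*(-27) = 6885/2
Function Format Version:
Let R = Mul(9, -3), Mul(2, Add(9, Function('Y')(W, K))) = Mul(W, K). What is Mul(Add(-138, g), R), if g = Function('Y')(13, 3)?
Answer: Rational(6885, 2) ≈ 3442.5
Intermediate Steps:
Function('Y')(W, K) = Add(-9, Mul(Rational(1, 2), K, W)) (Function('Y')(W, K) = Add(-9, Mul(Rational(1, 2), Mul(W, K))) = Add(-9, Mul(Rational(1, 2), Mul(K, W))) = Add(-9, Mul(Rational(1, 2), K, W)))
R = -27
g = Rational(21, 2) (g = Add(-9, Mul(Rational(1, 2), 3, 13)) = Add(-9, Rational(39, 2)) = Rational(21, 2) ≈ 10.500)
Mul(Add(-138, g), R) = Mul(Add(-138, Rational(21, 2)), -27) = Mul(Rational(-255, 2), -27) = Rational(6885, 2)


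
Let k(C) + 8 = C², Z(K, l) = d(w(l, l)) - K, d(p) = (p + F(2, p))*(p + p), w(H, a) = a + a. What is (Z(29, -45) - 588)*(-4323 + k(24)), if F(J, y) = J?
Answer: -57162365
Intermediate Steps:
w(H, a) = 2*a
d(p) = 2*p*(2 + p) (d(p) = (p + 2)*(p + p) = (2 + p)*(2*p) = 2*p*(2 + p))
Z(K, l) = -K + 4*l*(2 + 2*l) (Z(K, l) = 2*(2*l)*(2 + 2*l) - K = 4*l*(2 + 2*l) - K = -K + 4*l*(2 + 2*l))
k(C) = -8 + C²
(Z(29, -45) - 588)*(-4323 + k(24)) = ((-1*29 + 8*(-45)*(1 - 45)) - 588)*(-4323 + (-8 + 24²)) = ((-29 + 8*(-45)*(-44)) - 588)*(-4323 + (-8 + 576)) = ((-29 + 15840) - 588)*(-4323 + 568) = (15811 - 588)*(-3755) = 15223*(-3755) = -57162365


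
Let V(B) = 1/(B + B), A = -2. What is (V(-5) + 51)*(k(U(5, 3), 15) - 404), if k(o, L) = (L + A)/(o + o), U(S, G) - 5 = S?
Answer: -4106103/200 ≈ -20531.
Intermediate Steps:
U(S, G) = 5 + S
V(B) = 1/(2*B)
k(o, L) = (-2 + L)/(2*o) (k(o, L) = (L - 2)/(o + o) = (-2 + L)/((2*o)) = (-2 + L)*(1/(2*o)) = (-2 + L)/(2*o))
(V(-5) + 51)*(k(U(5, 3), 15) - 404) = ((½)/(-5) + 51)*((-2 + 15)/(2*(5 + 5)) - 404) = ((½)*(-⅕) + 51)*((½)*13/10 - 404) = (-⅒ + 51)*((½)*(⅒)*13 - 404) = 509*(13/20 - 404)/10 = (509/10)*(-8067/20) = -4106103/200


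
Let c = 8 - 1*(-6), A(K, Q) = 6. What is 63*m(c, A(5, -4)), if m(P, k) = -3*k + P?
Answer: -252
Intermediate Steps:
c = 14 (c = 8 + 6 = 14)
m(P, k) = P - 3*k
63*m(c, A(5, -4)) = 63*(14 - 3*6) = 63*(14 - 18) = 63*(-4) = -252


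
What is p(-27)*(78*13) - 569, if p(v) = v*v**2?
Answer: -19959131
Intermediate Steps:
p(v) = v**3
p(-27)*(78*13) - 569 = (-27)**3*(78*13) - 569 = -19683*1014 - 569 = -19958562 - 569 = -19959131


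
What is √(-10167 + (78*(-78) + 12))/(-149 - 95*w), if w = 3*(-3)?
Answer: I*√16239/706 ≈ 0.1805*I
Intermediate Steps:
w = -9
√(-10167 + (78*(-78) + 12))/(-149 - 95*w) = √(-10167 + (78*(-78) + 12))/(-149 - 95*(-9)) = √(-10167 + (-6084 + 12))/(-149 + 855) = √(-10167 - 6072)/706 = √(-16239)*(1/706) = (I*√16239)*(1/706) = I*√16239/706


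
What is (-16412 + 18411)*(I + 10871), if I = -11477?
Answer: -1211394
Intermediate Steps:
(-16412 + 18411)*(I + 10871) = (-16412 + 18411)*(-11477 + 10871) = 1999*(-606) = -1211394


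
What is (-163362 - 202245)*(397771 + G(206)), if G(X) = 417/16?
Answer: -2326998250071/16 ≈ -1.4544e+11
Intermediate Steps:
G(X) = 417/16 (G(X) = 417*(1/16) = 417/16)
(-163362 - 202245)*(397771 + G(206)) = (-163362 - 202245)*(397771 + 417/16) = -365607*6364753/16 = -2326998250071/16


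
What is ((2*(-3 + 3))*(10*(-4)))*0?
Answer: 0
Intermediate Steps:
((2*(-3 + 3))*(10*(-4)))*0 = ((2*0)*(-40))*0 = (0*(-40))*0 = 0*0 = 0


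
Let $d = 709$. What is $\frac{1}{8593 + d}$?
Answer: $\frac{1}{9302} \approx 0.0001075$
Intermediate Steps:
$\frac{1}{8593 + d} = \frac{1}{8593 + 709} = \frac{1}{9302}$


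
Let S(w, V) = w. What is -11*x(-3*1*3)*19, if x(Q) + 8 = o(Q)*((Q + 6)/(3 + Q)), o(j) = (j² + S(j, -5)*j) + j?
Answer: -28633/2 ≈ -14317.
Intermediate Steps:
o(j) = j + 2*j² (o(j) = (j² + j*j) + j = (j² + j²) + j = 2*j² + j = j + 2*j²)
x(Q) = -8 + Q*(1 + 2*Q)*(6 + Q)/(3 + Q) (x(Q) = -8 + (Q*(1 + 2*Q))*((Q + 6)/(3 + Q)) = -8 + (Q*(1 + 2*Q))*((6 + Q)/(3 + Q)) = -8 + Q*(1 + 2*Q)*(6 + Q)/(3 + Q))
-11*x(-3*1*3)*19 = -11*(-24 - 2*(-3*1)*3 + 2*(-3*1*3)³ + 13*(-3*1*3)²)/(3 - 3*1*3)*19 = -11*(-24 - (-6)*3 + 2*(-3*3)³ + 13*(-3*3)²)/(3 - 3*3)*19 = -11*(-24 - 2*(-9) + 2*(-9)³ + 13*(-9)²)/(3 - 9)*19 = -11*(-24 + 18 + 2*(-729) + 13*81)/(-6)*19 = -(-11)*(-24 + 18 - 1458 + 1053)/6*19 = -(-11)*(-411)/6*19 = -11*137/2*19 = -1507/2*19 = -28633/2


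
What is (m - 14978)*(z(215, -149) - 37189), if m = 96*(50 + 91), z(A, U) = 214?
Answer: 53317950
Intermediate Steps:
m = 13536 (m = 96*141 = 13536)
(m - 14978)*(z(215, -149) - 37189) = (13536 - 14978)*(214 - 37189) = -1442*(-36975) = 53317950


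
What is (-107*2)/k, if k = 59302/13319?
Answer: -1425133/29651 ≈ -48.064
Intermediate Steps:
k = 59302/13319 (k = 59302*(1/13319) = 59302/13319 ≈ 4.4524)
(-107*2)/k = (-107*2)/(59302/13319) = -214*13319/59302 = -1425133/29651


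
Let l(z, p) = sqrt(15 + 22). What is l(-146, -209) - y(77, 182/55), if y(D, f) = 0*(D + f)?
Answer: sqrt(37) ≈ 6.0828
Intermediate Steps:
y(D, f) = 0
l(z, p) = sqrt(37)
l(-146, -209) - y(77, 182/55) = sqrt(37) - 1*0 = sqrt(37) + 0 = sqrt(37)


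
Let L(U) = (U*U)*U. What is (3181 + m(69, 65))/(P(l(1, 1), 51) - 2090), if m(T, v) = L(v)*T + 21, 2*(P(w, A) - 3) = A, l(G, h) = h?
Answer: -37904654/4123 ≈ -9193.5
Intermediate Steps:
L(U) = U**3 (L(U) = U**2*U = U**3)
P(w, A) = 3 + A/2
m(T, v) = 21 + T*v**3 (m(T, v) = v**3*T + 21 = T*v**3 + 21 = 21 + T*v**3)
(3181 + m(69, 65))/(P(l(1, 1), 51) - 2090) = (3181 + (21 + 69*65**3))/((3 + (1/2)*51) - 2090) = (3181 + (21 + 69*274625))/((3 + 51/2) - 2090) = (3181 + (21 + 18949125))/(57/2 - 2090) = (3181 + 18949146)/(-4123/2) = 18952327*(-2/4123) = -37904654/4123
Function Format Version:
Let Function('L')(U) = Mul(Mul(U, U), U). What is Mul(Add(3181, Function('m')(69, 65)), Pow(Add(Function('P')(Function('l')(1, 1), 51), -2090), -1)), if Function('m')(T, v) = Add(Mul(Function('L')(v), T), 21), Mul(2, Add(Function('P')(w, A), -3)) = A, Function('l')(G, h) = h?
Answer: Rational(-37904654, 4123) ≈ -9193.5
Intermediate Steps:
Function('L')(U) = Pow(U, 3) (Function('L')(U) = Mul(Pow(U, 2), U) = Pow(U, 3))
Function('P')(w, A) = Add(3, Mul(Rational(1, 2), A))
Function('m')(T, v) = Add(21, Mul(T, Pow(v, 3))) (Function('m')(T, v) = Add(Mul(Pow(v, 3), T), 21) = Add(Mul(T, Pow(v, 3)), 21) = Add(21, Mul(T, Pow(v, 3))))
Mul(Add(3181, Function('m')(69, 65)), Pow(Add(Function('P')(Function('l')(1, 1), 51), -2090), -1)) = Mul(Add(3181, Add(21, Mul(69, Pow(65, 3)))), Pow(Add(Add(3, Mul(Rational(1, 2), 51)), -2090), -1)) = Mul(Add(3181, Add(21, Mul(69, 274625))), Pow(Add(Add(3, Rational(51, 2)), -2090), -1)) = Mul(Add(3181, Add(21, 18949125)), Pow(Add(Rational(57, 2), -2090), -1)) = Mul(Add(3181, 18949146), Pow(Rational(-4123, 2), -1)) = Mul(18952327, Rational(-2, 4123)) = Rational(-37904654, 4123)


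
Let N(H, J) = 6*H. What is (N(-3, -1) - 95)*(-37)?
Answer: 4181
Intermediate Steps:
(N(-3, -1) - 95)*(-37) = (6*(-3) - 95)*(-37) = (-18 - 95)*(-37) = -113*(-37) = 4181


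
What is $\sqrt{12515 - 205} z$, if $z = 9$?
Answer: $9 \sqrt{12310} \approx 998.55$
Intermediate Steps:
$\sqrt{12515 - 205} z = \sqrt{12515 - 205} \cdot 9 = \sqrt{12310} \cdot 9 = 9 \sqrt{12310}$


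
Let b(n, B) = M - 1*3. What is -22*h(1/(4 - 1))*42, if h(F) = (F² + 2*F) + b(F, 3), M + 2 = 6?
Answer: -4928/3 ≈ -1642.7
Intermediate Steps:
M = 4 (M = -2 + 6 = 4)
b(n, B) = 1 (b(n, B) = 4 - 1*3 = 4 - 3 = 1)
h(F) = 1 + F² + 2*F (h(F) = (F² + 2*F) + 1 = 1 + F² + 2*F)
-22*h(1/(4 - 1))*42 = -22*(1 + (1/(4 - 1))² + 2/(4 - 1))*42 = -22*(1 + (1/3)² + 2/3)*42 = -22*(1 + (⅓)² + 2*(⅓))*42 = -22*(1 + ⅑ + ⅔)*42 = -22*16/9*42 = -352/9*42 = -4928/3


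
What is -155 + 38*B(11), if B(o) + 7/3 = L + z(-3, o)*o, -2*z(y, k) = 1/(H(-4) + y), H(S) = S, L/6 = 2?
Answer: 5086/21 ≈ 242.19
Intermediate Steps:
L = 12 (L = 6*2 = 12)
z(y, k) = -1/(2*(-4 + y))
B(o) = 29/3 + o/14 (B(o) = -7/3 + (12 + (-1/(-8 + 2*(-3)))*o) = -7/3 + (12 + (-1/(-8 - 6))*o) = -7/3 + (12 + (-1/(-14))*o) = -7/3 + (12 + (-1*(-1/14))*o) = -7/3 + (12 + o/14) = 29/3 + o/14)
-155 + 38*B(11) = -155 + 38*(29/3 + (1/14)*11) = -155 + 38*(29/3 + 11/14) = -155 + 38*(439/42) = -155 + 8341/21 = 5086/21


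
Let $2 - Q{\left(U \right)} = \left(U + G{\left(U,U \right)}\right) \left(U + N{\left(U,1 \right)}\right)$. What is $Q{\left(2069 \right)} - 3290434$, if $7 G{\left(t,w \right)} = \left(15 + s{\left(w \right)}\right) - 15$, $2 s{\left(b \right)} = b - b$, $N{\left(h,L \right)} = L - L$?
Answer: $-7571193$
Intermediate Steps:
$N{\left(h,L \right)} = 0$
$s{\left(b \right)} = 0$ ($s{\left(b \right)} = \frac{b - b}{2} = \frac{1}{2} \cdot 0 = 0$)
$G{\left(t,w \right)} = 0$ ($G{\left(t,w \right)} = \frac{\left(15 + 0\right) - 15}{7} = \frac{15 - 15}{7} = \frac{1}{7} \cdot 0 = 0$)
$Q{\left(U \right)} = 2 - U^{2}$ ($Q{\left(U \right)} = 2 - \left(U + 0\right) \left(U + 0\right) = 2 - U U = 2 - U^{2}$)
$Q{\left(2069 \right)} - 3290434 = \left(2 - 2069^{2}\right) - 3290434 = \left(2 - 4280761\right) - 3290434 = -4280759 - 3290434 = -7571193$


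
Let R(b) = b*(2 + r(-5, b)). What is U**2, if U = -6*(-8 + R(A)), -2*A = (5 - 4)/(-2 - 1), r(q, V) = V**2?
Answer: 2739025/1296 ≈ 2113.4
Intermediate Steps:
A = 1/6 (A = -(5 - 4)/(2*(-2 - 1)) = -1/(2*(-3)) = -(-1)/(2*3) = -1/2*(-1/3) = 1/6 ≈ 0.16667)
R(b) = b*(2 + b**2)
U = 1655/36 (U = -6*(-8 + (2 + (1/6)**2)/6) = -6*(-8 + (2 + 1/36)/6) = -6*(-8 + (1/6)*(73/36)) = -6*(-8 + 73/216) = -6*(-1655/216) = 1655/36 ≈ 45.972)
U**2 = (1655/36)**2 = 2739025/1296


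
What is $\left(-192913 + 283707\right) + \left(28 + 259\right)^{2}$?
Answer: $173163$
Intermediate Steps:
$\left(-192913 + 283707\right) + \left(28 + 259\right)^{2} = 90794 + 287^{2} = 90794 + 82369 = 173163$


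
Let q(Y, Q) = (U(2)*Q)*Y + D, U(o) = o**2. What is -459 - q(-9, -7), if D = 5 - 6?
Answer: -710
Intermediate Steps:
D = -1
q(Y, Q) = -1 + 4*Q*Y (q(Y, Q) = (2**2*Q)*Y - 1 = (4*Q)*Y - 1 = 4*Q*Y - 1 = -1 + 4*Q*Y)
-459 - q(-9, -7) = -459 - (-1 + 4*(-7)*(-9)) = -459 - (-1 + 252) = -459 - 1*251 = -459 - 251 = -710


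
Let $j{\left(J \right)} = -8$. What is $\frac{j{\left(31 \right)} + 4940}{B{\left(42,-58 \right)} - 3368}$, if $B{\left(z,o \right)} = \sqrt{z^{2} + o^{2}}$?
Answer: $- \frac{692124}{472429} - \frac{411 \sqrt{1282}}{472429} \approx -1.4962$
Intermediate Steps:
$B{\left(z,o \right)} = \sqrt{o^{2} + z^{2}}$
$\frac{j{\left(31 \right)} + 4940}{B{\left(42,-58 \right)} - 3368} = \frac{-8 + 4940}{\sqrt{\left(-58\right)^{2} + 42^{2}} - 3368} = \frac{4932}{\sqrt{3364 + 1764} - 3368} = \frac{4932}{\sqrt{5128} - 3368} = \frac{4932}{2 \sqrt{1282} - 3368} = \frac{4932}{-3368 + 2 \sqrt{1282}}$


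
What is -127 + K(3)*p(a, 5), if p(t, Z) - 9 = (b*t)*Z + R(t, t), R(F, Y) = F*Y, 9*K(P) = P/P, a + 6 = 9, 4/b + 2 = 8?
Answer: -1115/9 ≈ -123.89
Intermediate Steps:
b = ⅔ (b = 4/(-2 + 8) = 4/6 = 4*(⅙) = ⅔ ≈ 0.66667)
a = 3 (a = -6 + 9 = 3)
K(P) = ⅑ (K(P) = (P/P)/9 = (⅑)*1 = ⅑)
p(t, Z) = 9 + t² + 2*Z*t/3 (p(t, Z) = 9 + ((2*t/3)*Z + t*t) = 9 + (2*Z*t/3 + t²) = 9 + (t² + 2*Z*t/3) = 9 + t² + 2*Z*t/3)
-127 + K(3)*p(a, 5) = -127 + (9 + 3² + (⅔)*5*3)/9 = -127 + (9 + 9 + 10)/9 = -127 + (⅑)*28 = -127 + 28/9 = -1115/9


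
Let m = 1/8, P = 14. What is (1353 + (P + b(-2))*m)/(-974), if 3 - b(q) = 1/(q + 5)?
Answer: -16261/11688 ≈ -1.3913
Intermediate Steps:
b(q) = 3 - 1/(5 + q) (b(q) = 3 - 1/(q + 5) = 3 - 1/(5 + q))
m = ⅛ ≈ 0.12500
(1353 + (P + b(-2))*m)/(-974) = (1353 + (14 + (14 + 3*(-2))/(5 - 2))*(⅛))/(-974) = -(1353 + (14 + (14 - 6)/3)*(⅛))/974 = -(1353 + (14 + (⅓)*8)*(⅛))/974 = -(1353 + (14 + 8/3)*(⅛))/974 = -(1353 + (50/3)*(⅛))/974 = -(1353 + 25/12)/974 = -1/974*16261/12 = -16261/11688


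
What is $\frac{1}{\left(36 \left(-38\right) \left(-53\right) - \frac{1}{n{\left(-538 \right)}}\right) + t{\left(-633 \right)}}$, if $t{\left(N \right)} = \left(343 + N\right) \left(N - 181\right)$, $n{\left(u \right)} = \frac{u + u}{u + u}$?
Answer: $\frac{1}{308563} \approx 3.2408 \cdot 10^{-6}$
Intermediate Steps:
$n{\left(u \right)} = 1$ ($n{\left(u \right)} = \frac{2 u}{2 u} = 2 u \frac{1}{2 u} = 1$)
$t{\left(N \right)} = \left(-181 + N\right) \left(343 + N\right)$ ($t{\left(N \right)} = \left(343 + N\right) \left(-181 + N\right) = \left(-181 + N\right) \left(343 + N\right)$)
$\frac{1}{\left(36 \left(-38\right) \left(-53\right) - \frac{1}{n{\left(-538 \right)}}\right) + t{\left(-633 \right)}} = \frac{1}{\left(36 \left(-38\right) \left(-53\right) - 1^{-1}\right) + \left(-62083 + \left(-633\right)^{2} + 162 \left(-633\right)\right)} = \frac{1}{\left(\left(-1368\right) \left(-53\right) - 1\right) - -236060} = \frac{1}{\left(72504 - 1\right) + 236060} = \frac{1}{72503 + 236060} = \frac{1}{308563}$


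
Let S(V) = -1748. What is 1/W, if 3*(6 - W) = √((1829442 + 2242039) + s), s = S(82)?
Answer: -54/4069409 - 3*√4069733/4069409 ≈ -0.0015005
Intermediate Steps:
s = -1748
W = 6 - √4069733/3 (W = 6 - √((1829442 + 2242039) - 1748)/3 = 6 - √(4071481 - 1748)/3 = 6 - √4069733/3 ≈ -666.45)
1/W = 1/(6 - √4069733/3)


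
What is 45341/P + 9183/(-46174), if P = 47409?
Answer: 1658218487/2189063166 ≈ 0.75750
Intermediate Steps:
45341/P + 9183/(-46174) = 45341/47409 + 9183/(-46174) = 45341*(1/47409) + 9183*(-1/46174) = 45341/47409 - 9183/46174 = 1658218487/2189063166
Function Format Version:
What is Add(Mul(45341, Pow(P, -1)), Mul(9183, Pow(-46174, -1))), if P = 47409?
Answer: Rational(1658218487, 2189063166) ≈ 0.75750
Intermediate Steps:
Add(Mul(45341, Pow(P, -1)), Mul(9183, Pow(-46174, -1))) = Add(Mul(45341, Pow(47409, -1)), Mul(9183, Pow(-46174, -1))) = Add(Mul(45341, Rational(1, 47409)), Mul(9183, Rational(-1, 46174))) = Add(Rational(45341, 47409), Rational(-9183, 46174)) = Rational(1658218487, 2189063166)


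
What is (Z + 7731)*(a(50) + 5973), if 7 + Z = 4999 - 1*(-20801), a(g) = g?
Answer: 201915052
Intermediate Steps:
Z = 25793 (Z = -7 + (4999 - 1*(-20801)) = -7 + (4999 + 20801) = -7 + 25800 = 25793)
(Z + 7731)*(a(50) + 5973) = (25793 + 7731)*(50 + 5973) = 33524*6023 = 201915052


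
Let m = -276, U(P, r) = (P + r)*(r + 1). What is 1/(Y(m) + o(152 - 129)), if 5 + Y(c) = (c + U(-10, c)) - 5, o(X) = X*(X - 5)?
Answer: 1/78778 ≈ 1.2694e-5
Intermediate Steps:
U(P, r) = (1 + r)*(P + r) (U(P, r) = (P + r)*(1 + r) = (1 + r)*(P + r))
o(X) = X*(-5 + X)
Y(c) = -20 + c**2 - 8*c (Y(c) = -5 + ((c + (-10 + c + c**2 - 10*c)) - 5) = -5 + ((c + (-10 + c**2 - 9*c)) - 5) = -5 + ((-10 + c**2 - 8*c) - 5) = -5 + (-15 + c**2 - 8*c) = -20 + c**2 - 8*c)
1/(Y(m) + o(152 - 129)) = 1/((-20 + (-276)**2 - 8*(-276)) + (152 - 129)*(-5 + (152 - 129))) = 1/((-20 + 76176 + 2208) + 23*(-5 + 23)) = 1/(78364 + 23*18) = 1/(78364 + 414) = 1/78778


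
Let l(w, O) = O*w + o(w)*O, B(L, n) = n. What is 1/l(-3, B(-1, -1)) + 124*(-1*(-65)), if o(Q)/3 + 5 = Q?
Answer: 217621/27 ≈ 8060.0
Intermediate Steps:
o(Q) = -15 + 3*Q
l(w, O) = O*w + O*(-15 + 3*w) (l(w, O) = O*w + (-15 + 3*w)*O = O*w + O*(-15 + 3*w))
1/l(-3, B(-1, -1)) + 124*(-1*(-65)) = 1/(-(-15 + 4*(-3))) + 124*(-1*(-65)) = 1/(-(-15 - 12)) + 124*65 = 1/(-1*(-27)) + 8060 = 1/27 + 8060 = 217621/27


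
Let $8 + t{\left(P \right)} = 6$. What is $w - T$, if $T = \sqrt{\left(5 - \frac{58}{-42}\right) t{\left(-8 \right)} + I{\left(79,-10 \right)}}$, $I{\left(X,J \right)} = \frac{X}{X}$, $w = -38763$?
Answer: $-38763 - \frac{i \sqrt{5187}}{21} \approx -38763.0 - 3.4296 i$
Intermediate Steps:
$t{\left(P \right)} = -2$ ($t{\left(P \right)} = -8 + 6 = -2$)
$I{\left(X,J \right)} = 1$
$T = \frac{i \sqrt{5187}}{21}$ ($T = \sqrt{\left(5 - \frac{58}{-42}\right) \left(-2\right) + 1} = \sqrt{\left(5 - - \frac{29}{21}\right) \left(-2\right) + 1} = \sqrt{\left(5 + \frac{29}{21}\right) \left(-2\right) + 1} = \sqrt{\frac{134}{21} \left(-2\right) + 1} = \sqrt{- \frac{268}{21} + 1} = \sqrt{- \frac{247}{21}} = \frac{i \sqrt{5187}}{21} \approx 3.4296 i$)
$w - T = -38763 - \frac{i \sqrt{5187}}{21}$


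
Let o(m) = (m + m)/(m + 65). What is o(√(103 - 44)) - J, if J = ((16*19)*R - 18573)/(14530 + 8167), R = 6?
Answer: 33549044/47277851 + 65*√59/2083 ≈ 0.94930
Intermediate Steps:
o(m) = 2*m/(65 + m) (o(m) = (2*m)/(65 + m) = 2*m/(65 + m))
J = -16749/22697 (J = ((16*19)*6 - 18573)/(14530 + 8167) = (304*6 - 18573)/22697 = (1824 - 18573)*(1/22697) = -16749*1/22697 = -16749/22697 ≈ -0.73794)
o(√(103 - 44)) - J = 2*√(103 - 44)/(65 + √(103 - 44)) - 1*(-16749/22697) = 2*√59/(65 + √59) + 16749/22697 = 16749/22697 + 2*√59/(65 + √59)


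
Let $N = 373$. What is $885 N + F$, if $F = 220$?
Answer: $330325$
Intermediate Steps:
$885 N + F = 885 \cdot 373 + 220 = 330105 + 220 = 330325$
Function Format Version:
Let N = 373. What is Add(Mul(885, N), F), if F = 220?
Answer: 330325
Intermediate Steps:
Add(Mul(885, N), F) = Add(Mul(885, 373), 220) = Add(330105, 220) = 330325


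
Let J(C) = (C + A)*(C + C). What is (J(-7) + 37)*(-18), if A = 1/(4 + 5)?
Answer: -2402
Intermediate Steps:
A = ⅑ (A = 1/9 = ⅑ ≈ 0.11111)
J(C) = 2*C*(⅑ + C) (J(C) = (C + ⅑)*(C + C) = (⅑ + C)*(2*C) = 2*C*(⅑ + C))
(J(-7) + 37)*(-18) = ((2/9)*(-7)*(1 + 9*(-7)) + 37)*(-18) = ((2/9)*(-7)*(1 - 63) + 37)*(-18) = ((2/9)*(-7)*(-62) + 37)*(-18) = (868/9 + 37)*(-18) = (1201/9)*(-18) = -2402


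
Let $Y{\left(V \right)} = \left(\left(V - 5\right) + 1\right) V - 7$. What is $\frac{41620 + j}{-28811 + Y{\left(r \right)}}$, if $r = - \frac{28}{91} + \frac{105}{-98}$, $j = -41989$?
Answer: $\frac{12222756}{954321703} \approx 0.012808$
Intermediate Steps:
$r = - \frac{251}{182}$ ($r = \left(-28\right) \frac{1}{91} + 105 \left(- \frac{1}{98}\right) = - \frac{4}{13} - \frac{15}{14} = - \frac{251}{182} \approx -1.3791$)
$Y{\left(V \right)} = -7 + V \left(-4 + V\right)$ ($Y{\left(V \right)} = \left(\left(-5 + V\right) + 1\right) V - 7 = \left(-4 + V\right) V - 7 = V \left(-4 + V\right) - 7 = -7 + V \left(-4 + V\right)$)
$\frac{41620 + j}{-28811 + Y{\left(r \right)}} = \frac{41620 - 41989}{-28811 - \left(\frac{135}{91} - \frac{63001}{33124}\right)} = - \frac{369}{-28811 + \left(-7 + \frac{63001}{33124} + \frac{502}{91}\right)} = - \frac{369}{-28811 + \frac{13861}{33124}} = - \frac{369}{- \frac{954321703}{33124}} = \left(-369\right) \left(- \frac{33124}{954321703}\right) = \frac{12222756}{954321703}$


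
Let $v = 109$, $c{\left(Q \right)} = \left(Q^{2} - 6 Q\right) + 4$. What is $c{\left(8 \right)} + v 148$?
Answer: $16152$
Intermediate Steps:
$c{\left(Q \right)} = 4 + Q^{2} - 6 Q$
$c{\left(8 \right)} + v 148 = \left(4 + 8^{2} - 48\right) + 109 \cdot 148 = \left(4 + 64 - 48\right) + 16132 = 20 + 16132 = 16152$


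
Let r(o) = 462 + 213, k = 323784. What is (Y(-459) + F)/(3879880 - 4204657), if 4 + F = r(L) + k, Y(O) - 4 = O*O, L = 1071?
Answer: -178380/108259 ≈ -1.6477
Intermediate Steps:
Y(O) = 4 + O² (Y(O) = 4 + O*O = 4 + O²)
r(o) = 675
F = 324455 (F = -4 + (675 + 323784) = -4 + 324459 = 324455)
(Y(-459) + F)/(3879880 - 4204657) = ((4 + (-459)²) + 324455)/(3879880 - 4204657) = ((4 + 210681) + 324455)/(-324777) = (210685 + 324455)*(-1/324777) = 535140*(-1/324777) = -178380/108259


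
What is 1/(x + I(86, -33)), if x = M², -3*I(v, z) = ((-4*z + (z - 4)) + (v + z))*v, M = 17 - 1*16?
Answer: -3/12725 ≈ -0.00023576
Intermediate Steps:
M = 1 (M = 17 - 16 = 1)
I(v, z) = -v*(-4 + v - 2*z)/3 (I(v, z) = -((-4*z + (z - 4)) + (v + z))*v/3 = -((-4*z + (-4 + z)) + (v + z))*v/3 = -((-4 - 3*z) + (v + z))*v/3 = -(-4 + v - 2*z)*v/3 = -v*(-4 + v - 2*z)/3)
x = 1 (x = 1² = 1)
1/(x + I(86, -33)) = 1/(1 + (⅓)*86*(4 - 1*86 + 2*(-33))) = 1/(1 + (⅓)*86*(4 - 86 - 66)) = 1/(1 + (⅓)*86*(-148)) = 1/(1 - 12728/3) = 1/(-12725/3) = -3/12725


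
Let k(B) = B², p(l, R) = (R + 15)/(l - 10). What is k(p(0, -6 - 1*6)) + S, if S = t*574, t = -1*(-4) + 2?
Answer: 344409/100 ≈ 3444.1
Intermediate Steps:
t = 6 (t = 4 + 2 = 6)
p(l, R) = (15 + R)/(-10 + l)
S = 3444 (S = 6*574 = 3444)
k(p(0, -6 - 1*6)) + S = ((15 + (-6 - 1*6))/(-10 + 0))² + 3444 = ((15 + (-6 - 6))/(-10))² + 3444 = (-(15 - 12)/10)² + 3444 = (-⅒*3)² + 3444 = (-3/10)² + 3444 = 9/100 + 3444 = 344409/100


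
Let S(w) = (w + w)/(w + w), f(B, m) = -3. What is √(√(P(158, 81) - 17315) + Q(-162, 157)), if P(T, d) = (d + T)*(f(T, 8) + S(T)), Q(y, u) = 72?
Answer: √(72 + 3*I*√1977) ≈ 10.573 + 6.308*I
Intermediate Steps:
S(w) = 1 (S(w) = (2*w)/((2*w)) = (2*w)*(1/(2*w)) = 1)
P(T, d) = -2*T - 2*d (P(T, d) = (d + T)*(-3 + 1) = (T + d)*(-2) = -2*T - 2*d)
√(√(P(158, 81) - 17315) + Q(-162, 157)) = √(√((-2*158 - 2*81) - 17315) + 72) = √(√((-316 - 162) - 17315) + 72) = √(√(-478 - 17315) + 72) = √(√(-17793) + 72) = √(3*I*√1977 + 72) = √(72 + 3*I*√1977)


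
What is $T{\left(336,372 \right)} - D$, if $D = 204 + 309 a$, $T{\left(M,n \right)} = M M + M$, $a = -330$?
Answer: $214998$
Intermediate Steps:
$T{\left(M,n \right)} = M + M^{2}$ ($T{\left(M,n \right)} = M^{2} + M = M + M^{2}$)
$D = -101766$ ($D = 204 + 309 \left(-330\right) = 204 - 101970 = -101766$)
$T{\left(336,372 \right)} - D = 336 \left(1 + 336\right) - -101766 = 336 \cdot 337 + 101766 = 113232 + 101766 = 214998$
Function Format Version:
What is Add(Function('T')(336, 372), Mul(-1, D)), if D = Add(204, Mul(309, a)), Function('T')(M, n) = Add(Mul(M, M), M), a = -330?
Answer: 214998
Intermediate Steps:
Function('T')(M, n) = Add(M, Pow(M, 2)) (Function('T')(M, n) = Add(Pow(M, 2), M) = Add(M, Pow(M, 2)))
D = -101766 (D = Add(204, Mul(309, -330)) = Add(204, -101970) = -101766)
Add(Function('T')(336, 372), Mul(-1, D)) = Add(Mul(336, Add(1, 336)), Mul(-1, -101766)) = Add(Mul(336, 337), 101766) = Add(113232, 101766) = 214998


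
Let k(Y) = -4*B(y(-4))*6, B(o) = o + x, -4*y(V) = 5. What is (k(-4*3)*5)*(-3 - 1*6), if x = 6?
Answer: 5130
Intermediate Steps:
y(V) = -5/4 (y(V) = -¼*5 = -5/4)
B(o) = 6 + o (B(o) = o + 6 = 6 + o)
k(Y) = -114 (k(Y) = -4*(6 - 5/4)*6 = -4*19/4*6 = -19*6 = -114)
(k(-4*3)*5)*(-3 - 1*6) = (-114*5)*(-3 - 1*6) = -570*(-3 - 6) = -570*(-9) = 5130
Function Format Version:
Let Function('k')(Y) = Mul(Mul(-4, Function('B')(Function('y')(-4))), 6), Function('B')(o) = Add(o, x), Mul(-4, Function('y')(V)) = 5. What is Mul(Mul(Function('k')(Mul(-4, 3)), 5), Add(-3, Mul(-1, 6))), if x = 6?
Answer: 5130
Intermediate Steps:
Function('y')(V) = Rational(-5, 4) (Function('y')(V) = Mul(Rational(-1, 4), 5) = Rational(-5, 4))
Function('B')(o) = Add(6, o) (Function('B')(o) = Add(o, 6) = Add(6, o))
Function('k')(Y) = -114 (Function('k')(Y) = Mul(Mul(-4, Add(6, Rational(-5, 4))), 6) = Mul(Mul(-4, Rational(19, 4)), 6) = Mul(-19, 6) = -114)
Mul(Mul(Function('k')(Mul(-4, 3)), 5), Add(-3, Mul(-1, 6))) = Mul(Mul(-114, 5), Add(-3, Mul(-1, 6))) = Mul(-570, Add(-3, -6)) = Mul(-570, -9) = 5130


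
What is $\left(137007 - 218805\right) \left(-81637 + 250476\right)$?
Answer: $-13810692522$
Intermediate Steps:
$\left(137007 - 218805\right) \left(-81637 + 250476\right) = \left(-81798\right) 168839 = -13810692522$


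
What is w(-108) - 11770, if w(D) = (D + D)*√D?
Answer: -11770 - 1296*I*√3 ≈ -11770.0 - 2244.7*I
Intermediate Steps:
w(D) = 2*D^(3/2) (w(D) = (2*D)*√D = 2*D^(3/2))
w(-108) - 11770 = 2*(-108)^(3/2) - 11770 = 2*(-648*I*√3) - 11770 = -1296*I*√3 - 11770 = -11770 - 1296*I*√3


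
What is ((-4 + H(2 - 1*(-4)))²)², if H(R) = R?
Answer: 16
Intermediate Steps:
((-4 + H(2 - 1*(-4)))²)² = ((-4 + (2 - 1*(-4)))²)² = ((-4 + (2 + 4))²)² = ((-4 + 6)²)² = (2²)² = 4² = 16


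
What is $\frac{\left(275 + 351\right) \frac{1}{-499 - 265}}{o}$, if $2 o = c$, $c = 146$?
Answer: $- \frac{313}{27886} \approx -0.011224$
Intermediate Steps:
$o = 73$ ($o = \frac{1}{2} \cdot 146 = 73$)
$\frac{\left(275 + 351\right) \frac{1}{-499 - 265}}{o} = \frac{\left(275 + 351\right) \frac{1}{-499 - 265}}{73} = \frac{626}{-764} \cdot \frac{1}{73} = 626 \left(- \frac{1}{764}\right) \frac{1}{73} = \left(- \frac{313}{382}\right) \frac{1}{73} = - \frac{313}{27886}$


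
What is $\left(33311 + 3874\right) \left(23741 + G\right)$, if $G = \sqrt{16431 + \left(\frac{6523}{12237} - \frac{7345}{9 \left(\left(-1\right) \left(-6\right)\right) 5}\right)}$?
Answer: $882809085 + \frac{12395 \sqrt{88432296004266}}{24474} \approx 8.8757 \cdot 10^{8}$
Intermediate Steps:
$G = \frac{\sqrt{88432296004266}}{73422}$ ($G = \sqrt{16431 + \left(6523 \cdot \frac{1}{12237} - \frac{7345}{9 \cdot 6 \cdot 5}\right)} = \sqrt{16431 + \left(\frac{6523}{12237} - \frac{7345}{54 \cdot 5}\right)} = \sqrt{16431 + \left(\frac{6523}{12237} - \frac{7345}{270}\right)} = \sqrt{16431 + \left(\frac{6523}{12237} - \frac{1469}{54}\right)} = \sqrt{16431 - \frac{5874637}{220266}} = \sqrt{\frac{3613316009}{220266}} = \frac{\sqrt{88432296004266}}{73422} \approx 128.08$)
$\left(33311 + 3874\right) \left(23741 + G\right) = \left(33311 + 3874\right) \left(23741 + \frac{\sqrt{88432296004266}}{73422}\right) = 37185 \left(23741 + \frac{\sqrt{88432296004266}}{73422}\right) = 882809085 + \frac{12395 \sqrt{88432296004266}}{24474}$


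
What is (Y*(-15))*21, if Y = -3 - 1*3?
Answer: 1890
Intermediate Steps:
Y = -6 (Y = -3 - 3 = -6)
(Y*(-15))*21 = -6*(-15)*21 = 90*21 = 1890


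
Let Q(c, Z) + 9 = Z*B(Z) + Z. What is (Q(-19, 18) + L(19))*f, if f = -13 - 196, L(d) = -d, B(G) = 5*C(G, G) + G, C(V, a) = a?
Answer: -404206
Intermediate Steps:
B(G) = 6*G (B(G) = 5*G + G = 6*G)
Q(c, Z) = -9 + Z + 6*Z**2 (Q(c, Z) = -9 + (Z*(6*Z) + Z) = -9 + (6*Z**2 + Z) = -9 + (Z + 6*Z**2) = -9 + Z + 6*Z**2)
f = -209
(Q(-19, 18) + L(19))*f = ((-9 + 18 + 6*18**2) - 1*19)*(-209) = ((-9 + 18 + 6*324) - 19)*(-209) = ((-9 + 18 + 1944) - 19)*(-209) = (1953 - 19)*(-209) = 1934*(-209) = -404206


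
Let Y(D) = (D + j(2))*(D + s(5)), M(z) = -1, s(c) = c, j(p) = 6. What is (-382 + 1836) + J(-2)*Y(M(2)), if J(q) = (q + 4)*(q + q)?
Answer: 1294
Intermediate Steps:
J(q) = 2*q*(4 + q) (J(q) = (4 + q)*(2*q) = 2*q*(4 + q))
Y(D) = (5 + D)*(6 + D) (Y(D) = (D + 6)*(D + 5) = (6 + D)*(5 + D) = (5 + D)*(6 + D))
(-382 + 1836) + J(-2)*Y(M(2)) = (-382 + 1836) + (2*(-2)*(4 - 2))*(30 + (-1)**2 + 11*(-1)) = 1454 + (2*(-2)*2)*(30 + 1 - 11) = 1454 - 8*20 = 1454 - 160 = 1294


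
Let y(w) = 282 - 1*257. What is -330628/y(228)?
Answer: -330628/25 ≈ -13225.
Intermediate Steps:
y(w) = 25 (y(w) = 282 - 257 = 25)
-330628/y(228) = -330628/25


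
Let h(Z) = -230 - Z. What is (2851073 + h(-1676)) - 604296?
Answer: 2248223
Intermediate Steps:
(2851073 + h(-1676)) - 604296 = (2851073 + (-230 - 1*(-1676))) - 604296 = (2851073 + (-230 + 1676)) - 604296 = (2851073 + 1446) - 604296 = 2852519 - 604296 = 2248223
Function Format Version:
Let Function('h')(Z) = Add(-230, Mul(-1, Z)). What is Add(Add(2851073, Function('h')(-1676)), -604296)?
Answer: 2248223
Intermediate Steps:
Add(Add(2851073, Function('h')(-1676)), -604296) = Add(Add(2851073, Add(-230, Mul(-1, -1676))), -604296) = Add(Add(2851073, Add(-230, 1676)), -604296) = Add(Add(2851073, 1446), -604296) = Add(2852519, -604296) = 2248223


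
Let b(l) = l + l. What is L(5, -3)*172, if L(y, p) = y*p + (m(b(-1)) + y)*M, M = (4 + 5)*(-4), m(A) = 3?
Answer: -52116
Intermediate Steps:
b(l) = 2*l
M = -36 (M = 9*(-4) = -36)
L(y, p) = -108 - 36*y + p*y (L(y, p) = y*p + (3 + y)*(-36) = p*y + (-108 - 36*y) = -108 - 36*y + p*y)
L(5, -3)*172 = (-108 - 36*5 - 3*5)*172 = (-108 - 180 - 15)*172 = -303*172 = -52116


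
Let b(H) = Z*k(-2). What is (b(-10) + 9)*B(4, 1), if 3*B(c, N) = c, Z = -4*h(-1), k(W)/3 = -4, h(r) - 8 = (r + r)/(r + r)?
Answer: 588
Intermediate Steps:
h(r) = 9 (h(r) = 8 + (r + r)/(r + r) = 8 + (2*r)/((2*r)) = 8 + (2*r)*(1/(2*r)) = 8 + 1 = 9)
k(W) = -12 (k(W) = 3*(-4) = -12)
Z = -36 (Z = -4*9 = -36)
B(c, N) = c/3
b(H) = 432 (b(H) = -36*(-12) = 432)
(b(-10) + 9)*B(4, 1) = (432 + 9)*((⅓)*4) = 441*(4/3) = 588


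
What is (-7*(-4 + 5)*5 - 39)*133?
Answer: -9842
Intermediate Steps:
(-7*(-4 + 5)*5 - 39)*133 = (-7*5 - 39)*133 = (-35 - 39)*133 = -74*133 = -9842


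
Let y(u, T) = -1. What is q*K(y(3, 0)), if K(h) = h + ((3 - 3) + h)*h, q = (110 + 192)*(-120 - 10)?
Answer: 0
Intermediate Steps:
q = -39260 (q = 302*(-130) = -39260)
K(h) = h + h² (K(h) = h + (0 + h)*h = h + h*h = h + h²)
q*K(y(3, 0)) = -(-39260)*(1 - 1) = -(-39260)*0 = -39260*0 = 0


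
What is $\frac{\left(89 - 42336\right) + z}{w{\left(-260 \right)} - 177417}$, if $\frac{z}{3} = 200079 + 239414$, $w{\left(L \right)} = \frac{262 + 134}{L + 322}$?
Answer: $- \frac{39563192}{5499729} \approx -7.1937$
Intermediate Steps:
$w{\left(L \right)} = \frac{396}{322 + L}$
$z = 1318479$ ($z = 3 \left(200079 + 239414\right) = 3 \cdot 439493 = 1318479$)
$\frac{\left(89 - 42336\right) + z}{w{\left(-260 \right)} - 177417} = \frac{\left(89 - 42336\right) + 1318479}{\frac{396}{322 - 260} - 177417} = \frac{\left(89 - 42336\right) + 1318479}{\frac{396}{62} - 177417} = \frac{-42247 + 1318479}{396 \cdot \frac{1}{62} - 177417} = \frac{1276232}{\frac{198}{31} - 177417} = \frac{1276232}{- \frac{5499729}{31}} = 1276232 \left(- \frac{31}{5499729}\right) = - \frac{39563192}{5499729}$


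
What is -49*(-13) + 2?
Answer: 639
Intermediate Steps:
-49*(-13) + 2 = 637 + 2 = 639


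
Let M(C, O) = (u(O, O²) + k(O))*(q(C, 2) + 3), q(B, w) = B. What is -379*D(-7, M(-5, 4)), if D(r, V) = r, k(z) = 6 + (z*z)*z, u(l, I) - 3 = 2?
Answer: 2653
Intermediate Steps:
u(l, I) = 5 (u(l, I) = 3 + 2 = 5)
k(z) = 6 + z³ (k(z) = 6 + z²*z = 6 + z³)
M(C, O) = (3 + C)*(11 + O³) (M(C, O) = (5 + (6 + O³))*(C + 3) = (11 + O³)*(3 + C) = (3 + C)*(11 + O³))
-379*D(-7, M(-5, 4)) = -379*(-7) = 2653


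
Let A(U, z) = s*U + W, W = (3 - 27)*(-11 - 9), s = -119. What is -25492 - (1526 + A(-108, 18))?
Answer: -40350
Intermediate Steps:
W = 480 (W = -24*(-20) = 480)
A(U, z) = 480 - 119*U (A(U, z) = -119*U + 480 = 480 - 119*U)
-25492 - (1526 + A(-108, 18)) = -25492 - (1526 + (480 - 119*(-108))) = -25492 - (1526 + (480 + 12852)) = -25492 - (1526 + 13332) = -25492 - 1*14858 = -25492 - 14858 = -40350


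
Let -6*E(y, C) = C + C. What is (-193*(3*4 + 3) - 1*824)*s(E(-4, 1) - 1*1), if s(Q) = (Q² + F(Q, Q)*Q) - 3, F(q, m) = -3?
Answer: -92975/9 ≈ -10331.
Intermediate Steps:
E(y, C) = -C/3 (E(y, C) = -(C + C)/6 = -C/3)
s(Q) = -3 + Q² - 3*Q (s(Q) = (Q² - 3*Q) - 3 = -3 + Q² - 3*Q)
(-193*(3*4 + 3) - 1*824)*s(E(-4, 1) - 1*1) = (-193*(3*4 + 3) - 1*824)*(-3 + (-⅓*1 - 1*1)² - 3*(-⅓*1 - 1*1)) = (-193*(12 + 3) - 824)*(-3 + (-⅓ - 1)² - 3*(-⅓ - 1)) = (-193*15 - 824)*(-3 + (-4/3)² - 3*(-4/3)) = (-2895 - 824)*(-3 + 16/9 + 4) = -3719*25/9 = -92975/9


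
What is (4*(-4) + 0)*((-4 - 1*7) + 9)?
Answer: 32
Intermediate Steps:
(4*(-4) + 0)*((-4 - 1*7) + 9) = (-16 + 0)*((-4 - 7) + 9) = -16*(-11 + 9) = -16*(-2) = 32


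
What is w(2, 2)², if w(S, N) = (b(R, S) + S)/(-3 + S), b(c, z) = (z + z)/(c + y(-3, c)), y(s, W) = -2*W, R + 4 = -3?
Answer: 324/49 ≈ 6.6122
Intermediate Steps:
R = -7 (R = -4 - 3 = -7)
b(c, z) = -2*z/c (b(c, z) = (z + z)/(c - 2*c) = (2*z)/((-c)) = (2*z)*(-1/c) = -2*z/c)
w(S, N) = 9*S/(7*(-3 + S)) (w(S, N) = (-2*S/(-7) + S)/(-3 + S) = (-2*S*(-⅐) + S)/(-3 + S) = (2*S/7 + S)/(-3 + S) = (9*S/7)/(-3 + S) = 9*S/(7*(-3 + S)))
w(2, 2)² = ((9/7)*2/(-3 + 2))² = ((9/7)*2/(-1))² = ((9/7)*2*(-1))² = (-18/7)² = 324/49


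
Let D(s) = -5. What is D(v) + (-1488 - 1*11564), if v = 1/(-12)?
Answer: -13057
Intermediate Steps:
v = -1/12 ≈ -0.083333
D(v) + (-1488 - 1*11564) = -5 + (-1488 - 1*11564) = -5 + (-1488 - 11564) = -5 - 13052 = -13057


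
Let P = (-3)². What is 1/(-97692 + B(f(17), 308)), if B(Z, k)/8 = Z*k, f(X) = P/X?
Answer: -17/1638588 ≈ -1.0375e-5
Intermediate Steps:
P = 9
f(X) = 9/X
B(Z, k) = 8*Z*k (B(Z, k) = 8*(Z*k) = 8*Z*k)
1/(-97692 + B(f(17), 308)) = 1/(-97692 + 8*(9/17)*308) = 1/(-97692 + 22176/17) = 1/(-1638588/17) = -17/1638588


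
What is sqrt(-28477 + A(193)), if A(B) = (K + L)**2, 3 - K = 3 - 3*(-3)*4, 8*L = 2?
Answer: I*sqrt(435183)/4 ≈ 164.92*I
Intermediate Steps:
L = 1/4 (L = (1/8)*2 = 1/4 ≈ 0.25000)
K = -36 (K = 3 - (3 - 3*(-3)*4) = 3 - (3 + 9*4) = 3 - (3 + 36) = 3 - 1*39 = 3 - 39 = -36)
A(B) = 20449/16 (A(B) = (-36 + 1/4)**2 = (-143/4)**2 = 20449/16)
sqrt(-28477 + A(193)) = sqrt(-28477 + 20449/16) = sqrt(-435183/16) = I*sqrt(435183)/4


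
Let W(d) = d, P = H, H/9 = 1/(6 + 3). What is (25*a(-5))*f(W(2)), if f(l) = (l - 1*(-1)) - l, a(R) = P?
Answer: 25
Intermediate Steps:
H = 1 (H = 9/(6 + 3) = 9/9 = 9*(⅑) = 1)
P = 1
a(R) = 1
f(l) = 1 (f(l) = (l + 1) - l = (1 + l) - l = 1)
(25*a(-5))*f(W(2)) = (25*1)*1 = 25*1 = 25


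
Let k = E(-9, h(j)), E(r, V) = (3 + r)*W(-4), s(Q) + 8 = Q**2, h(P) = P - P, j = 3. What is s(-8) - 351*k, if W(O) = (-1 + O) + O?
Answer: -18898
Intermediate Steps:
W(O) = -1 + 2*O
h(P) = 0
s(Q) = -8 + Q**2
E(r, V) = -27 - 9*r (E(r, V) = (3 + r)*(-1 + 2*(-4)) = (3 + r)*(-1 - 8) = (3 + r)*(-9) = -27 - 9*r)
k = 54 (k = -27 - 9*(-9) = -27 + 81 = 54)
s(-8) - 351*k = (-8 + (-8)**2) - 351*54 = (-8 + 64) - 18954 = 56 - 18954 = -18898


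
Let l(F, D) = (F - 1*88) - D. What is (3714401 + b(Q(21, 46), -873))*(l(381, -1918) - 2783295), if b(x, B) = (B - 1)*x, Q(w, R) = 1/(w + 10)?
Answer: -320229466243788/31 ≈ -1.0330e+13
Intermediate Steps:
l(F, D) = -88 + F - D (l(F, D) = (F - 88) - D = (-88 + F) - D = -88 + F - D)
Q(w, R) = 1/(10 + w)
b(x, B) = x*(-1 + B) (b(x, B) = (-1 + B)*x = x*(-1 + B))
(3714401 + b(Q(21, 46), -873))*(l(381, -1918) - 2783295) = (3714401 + (-1 - 873)/(10 + 21))*((-88 + 381 - 1*(-1918)) - 2783295) = (3714401 - 874/31)*((-88 + 381 + 1918) - 2783295) = (3714401 + (1/31)*(-874))*(2211 - 2783295) = (3714401 - 874/31)*(-2781084) = (115145557/31)*(-2781084) = -320229466243788/31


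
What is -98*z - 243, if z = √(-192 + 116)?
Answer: -243 - 196*I*√19 ≈ -243.0 - 854.34*I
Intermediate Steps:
z = 2*I*√19 (z = √(-76) = 2*I*√19 ≈ 8.7178*I)
-98*z - 243 = -196*I*√19 - 243 = -243 - 196*I*√19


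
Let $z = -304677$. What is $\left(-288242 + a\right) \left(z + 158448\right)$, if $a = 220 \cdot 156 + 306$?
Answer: $37086014064$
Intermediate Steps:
$a = 34626$ ($a = 34320 + 306 = 34626$)
$\left(-288242 + a\right) \left(z + 158448\right) = \left(-288242 + 34626\right) \left(-304677 + 158448\right) = \left(-253616\right) \left(-146229\right) = 37086014064$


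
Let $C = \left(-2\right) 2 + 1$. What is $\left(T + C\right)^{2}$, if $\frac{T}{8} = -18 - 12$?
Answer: $59049$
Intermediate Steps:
$C = -3$ ($C = -4 + 1 = -3$)
$T = -240$ ($T = 8 \left(-18 - 12\right) = 8 \left(-30\right) = -240$)
$\left(T + C\right)^{2} = \left(-240 - 3\right)^{2} = \left(-243\right)^{2} = 59049$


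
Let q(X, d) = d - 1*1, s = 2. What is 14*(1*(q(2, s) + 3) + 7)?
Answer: 154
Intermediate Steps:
q(X, d) = -1 + d (q(X, d) = d - 1 = -1 + d)
14*(1*(q(2, s) + 3) + 7) = 14*(1*((-1 + 2) + 3) + 7) = 14*(1*(1 + 3) + 7) = 14*(1*4 + 7) = 14*(4 + 7) = 14*11 = 154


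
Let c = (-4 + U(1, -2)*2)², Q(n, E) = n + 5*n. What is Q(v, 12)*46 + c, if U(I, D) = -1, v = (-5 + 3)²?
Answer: 1140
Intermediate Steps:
v = 4 (v = (-2)² = 4)
Q(n, E) = 6*n
c = 36 (c = (-4 - 1*2)² = (-4 - 2)² = (-6)² = 36)
Q(v, 12)*46 + c = (6*4)*46 + 36 = 24*46 + 36 = 1104 + 36 = 1140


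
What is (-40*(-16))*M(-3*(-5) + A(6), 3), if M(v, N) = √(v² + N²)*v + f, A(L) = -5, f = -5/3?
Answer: -3200/3 + 6400*√109 ≈ 65751.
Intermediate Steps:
f = -5/3 (f = -5*⅓ = -5/3 ≈ -1.6667)
M(v, N) = -5/3 + v*√(N² + v²) (M(v, N) = √(v² + N²)*v - 5/3 = √(N² + v²)*v - 5/3 = v*√(N² + v²) - 5/3 = -5/3 + v*√(N² + v²))
(-40*(-16))*M(-3*(-5) + A(6), 3) = (-40*(-16))*(-5/3 + (-3*(-5) - 5)*√(3² + (-3*(-5) - 5)²)) = 640*(-5/3 + (15 - 5)*√(9 + (15 - 5)²)) = 640*(-5/3 + 10*√(9 + 10²)) = 640*(-5/3 + 10*√(9 + 100)) = 640*(-5/3 + 10*√109) = -3200/3 + 6400*√109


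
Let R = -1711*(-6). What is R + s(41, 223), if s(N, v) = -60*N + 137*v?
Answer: 38357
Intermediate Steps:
R = 10266
R + s(41, 223) = 10266 + (-60*41 + 137*223) = 10266 + (-2460 + 30551) = 10266 + 28091 = 38357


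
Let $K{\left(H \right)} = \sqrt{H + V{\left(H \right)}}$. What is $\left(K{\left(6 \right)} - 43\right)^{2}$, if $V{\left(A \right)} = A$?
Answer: $1861 - 172 \sqrt{3} \approx 1563.1$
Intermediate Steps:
$K{\left(H \right)} = \sqrt{2} \sqrt{H}$ ($K{\left(H \right)} = \sqrt{H + H} = \sqrt{2 H} = \sqrt{2} \sqrt{H}$)
$\left(K{\left(6 \right)} - 43\right)^{2} = \left(\sqrt{2} \sqrt{6} - 43\right)^{2} = \left(2 \sqrt{3} - 43\right)^{2} = \left(-43 + 2 \sqrt{3}\right)^{2}$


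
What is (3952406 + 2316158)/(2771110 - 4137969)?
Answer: -6268564/1366859 ≈ -4.5861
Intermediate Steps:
(3952406 + 2316158)/(2771110 - 4137969) = 6268564/(-1366859) = 6268564*(-1/1366859) = -6268564/1366859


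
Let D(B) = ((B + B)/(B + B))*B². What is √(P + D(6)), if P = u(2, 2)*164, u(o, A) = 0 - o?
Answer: 2*I*√73 ≈ 17.088*I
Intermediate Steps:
u(o, A) = -o
D(B) = B² (D(B) = ((2*B)/((2*B)))*B² = ((2*B)*(1/(2*B)))*B² = 1*B² = B²)
P = -328 (P = -1*2*164 = -2*164 = -328)
√(P + D(6)) = √(-328 + 6²) = √(-328 + 36) = √(-292) = 2*I*√73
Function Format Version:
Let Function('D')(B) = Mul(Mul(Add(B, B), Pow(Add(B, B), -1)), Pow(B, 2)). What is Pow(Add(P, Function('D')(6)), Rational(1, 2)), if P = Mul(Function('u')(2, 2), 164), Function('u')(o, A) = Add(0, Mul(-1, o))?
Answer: Mul(2, I, Pow(73, Rational(1, 2))) ≈ Mul(17.088, I)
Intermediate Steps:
Function('u')(o, A) = Mul(-1, o)
Function('D')(B) = Pow(B, 2) (Function('D')(B) = Mul(Mul(Mul(2, B), Pow(Mul(2, B), -1)), Pow(B, 2)) = Mul(Mul(Mul(2, B), Mul(Rational(1, 2), Pow(B, -1))), Pow(B, 2)) = Mul(1, Pow(B, 2)) = Pow(B, 2))
P = -328 (P = Mul(Mul(-1, 2), 164) = Mul(-2, 164) = -328)
Pow(Add(P, Function('D')(6)), Rational(1, 2)) = Pow(Add(-328, Pow(6, 2)), Rational(1, 2)) = Pow(Add(-328, 36), Rational(1, 2)) = Pow(-292, Rational(1, 2)) = Mul(2, I, Pow(73, Rational(1, 2)))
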